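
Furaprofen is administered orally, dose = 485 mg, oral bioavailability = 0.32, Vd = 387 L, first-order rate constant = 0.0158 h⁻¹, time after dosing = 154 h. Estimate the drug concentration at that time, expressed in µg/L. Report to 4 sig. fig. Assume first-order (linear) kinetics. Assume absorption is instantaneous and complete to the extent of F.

35.19 µg/L

Amount reaching circulation = F × Dose = 0.32 × 485.0 = 155.2 mg
C₀ = F·Dose / Vd = 155.2 / 387 = 0.4010 mg/L
C = C₀ · e^(−k·t) = 0.4010 × e^(−0.01580 × 154)
  = 0.4010 × 0.08776 = 0.03519 mg/L
Convert: 0.03519 mg/L × 1000 = 35.19 µg/L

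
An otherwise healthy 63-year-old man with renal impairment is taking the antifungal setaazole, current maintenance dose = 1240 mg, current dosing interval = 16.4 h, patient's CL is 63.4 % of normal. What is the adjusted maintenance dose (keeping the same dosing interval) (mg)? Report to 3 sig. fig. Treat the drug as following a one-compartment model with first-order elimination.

786 mg

To keep the same average steady-state level, dosing rate must scale with clearance.
CL ratio = 63.4 / 100 = 0.6340
New dose (same interval) = 1240 × 0.6340 = 786.2 mg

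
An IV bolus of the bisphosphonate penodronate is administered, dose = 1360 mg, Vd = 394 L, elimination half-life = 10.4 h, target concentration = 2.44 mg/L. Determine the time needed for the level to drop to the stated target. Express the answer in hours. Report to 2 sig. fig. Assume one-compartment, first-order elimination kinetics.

5.2 h

C₀ = Dose / Vd = 1360 / 394 = 3.452 mg/L
k = ln2 / t½ = 0.693147 / 10.4 = 0.06665 h⁻¹
t = ln(C₀ / C) / k = ln(3.452 / 2.44) / 0.06665
  = ln(1.415) / 0.06665 = 0.3471 / 0.06665 = 5.208 h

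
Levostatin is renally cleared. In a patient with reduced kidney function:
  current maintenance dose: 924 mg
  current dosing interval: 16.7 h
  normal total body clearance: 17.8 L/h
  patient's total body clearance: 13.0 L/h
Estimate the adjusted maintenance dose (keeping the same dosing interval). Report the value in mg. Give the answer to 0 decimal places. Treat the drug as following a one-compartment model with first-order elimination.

675 mg

To keep the same average steady-state level, dosing rate must scale with clearance.
CL ratio = 13.0 / 17.8 = 0.7303
New dose (same interval) = 924 × 0.7303 = 674.8 mg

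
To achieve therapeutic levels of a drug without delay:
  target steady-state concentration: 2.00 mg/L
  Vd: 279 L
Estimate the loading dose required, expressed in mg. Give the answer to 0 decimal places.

LD = Css × Vd = 2.00 × 279 = 558.0 mg

558 mg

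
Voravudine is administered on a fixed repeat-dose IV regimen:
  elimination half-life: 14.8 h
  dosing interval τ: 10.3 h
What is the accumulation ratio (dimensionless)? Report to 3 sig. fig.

k = ln2 / t½ = 0.693147 / 14.8 = 0.04683 h⁻¹
e^(−kτ) = e^(−0.04683 × 10.3) = 0.6173
Accumulation ratio R = 1 / (1 − e^(−kτ)) = 1 / (1 − 0.6173) = 2.613

2.61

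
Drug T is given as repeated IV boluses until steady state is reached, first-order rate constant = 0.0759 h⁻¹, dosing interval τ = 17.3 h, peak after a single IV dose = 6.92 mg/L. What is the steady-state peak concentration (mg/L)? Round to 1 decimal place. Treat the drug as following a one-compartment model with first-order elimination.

e^(−kτ) = e^(−0.07590 × 17.3) = 0.2690
Accumulation ratio R = 1 / (1 − e^(−kτ)) = 1 / (1 − 0.2690) = 1.368
Steady-state peak = C₀ × R = 6.92 × 1.368 = 9.467 mg/L

9.5 mg/L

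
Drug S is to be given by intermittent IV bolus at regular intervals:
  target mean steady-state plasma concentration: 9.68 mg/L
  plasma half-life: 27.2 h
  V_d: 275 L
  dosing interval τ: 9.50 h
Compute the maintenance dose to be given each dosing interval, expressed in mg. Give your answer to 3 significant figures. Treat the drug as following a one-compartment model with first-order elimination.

k = ln2 / t½ = 0.693147 / 27.2 = 0.02548 h⁻¹
CL = k × Vd = 0.02548 × 275 = 7.007 L/h
At steady state, Dose/τ = Css × CL.
Dose = Css × CL × τ = 9.68 × 7.007 × 9.50 = 644.4 mg

644 mg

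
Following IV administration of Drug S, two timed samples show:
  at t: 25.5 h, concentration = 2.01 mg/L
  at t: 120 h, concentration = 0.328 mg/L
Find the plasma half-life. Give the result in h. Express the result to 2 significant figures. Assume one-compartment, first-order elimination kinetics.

k = ln(C₁/C₂) / (t₂ − t₁) = ln(2.01/0.328) / (120 − 25.5)
  = 1.813 / 94.50 = 0.01919 h⁻¹
t½ = ln2 / k = 0.693147 / 0.01919 = 36.12 h

36 h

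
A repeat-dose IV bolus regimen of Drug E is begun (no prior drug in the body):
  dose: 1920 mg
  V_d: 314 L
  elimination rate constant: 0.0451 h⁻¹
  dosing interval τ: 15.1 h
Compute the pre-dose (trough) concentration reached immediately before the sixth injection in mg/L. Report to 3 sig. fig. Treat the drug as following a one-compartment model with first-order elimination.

C₀ per dose = Dose / Vd = 1920 / 314 = 6.115 mg/L
Fraction remaining after one interval: r = e^(−kτ) = e^(−0.04510 × 15.1) = 0.5061
Before dose 6, 5 doses have been given (aged 1τ, 2τ, 3τ, 4τ, 5τ).
C_trough = C₀ × (r + r² + … + r^5) = C₀ × r(1−r^5)/(1−r)
        = 6.115 × 0.5061 × (1 − 0.03320) / (1 − 0.5061) = 6.058 mg/L

6.06 mg/L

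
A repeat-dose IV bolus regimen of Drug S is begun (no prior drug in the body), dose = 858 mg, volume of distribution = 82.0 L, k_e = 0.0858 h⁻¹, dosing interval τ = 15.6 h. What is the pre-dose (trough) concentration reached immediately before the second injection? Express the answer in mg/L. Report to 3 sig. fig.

C₀ per dose = Dose / Vd = 858 / 82.0 = 10.46 mg/L
Fraction remaining after one interval: r = e^(−kτ) = e^(−0.08580 × 15.6) = 0.2622
Before dose 2, 1 dose has been given (aged 1τ).
C_trough = C₀ × r = 10.46 × 0.2622 = 2.743 mg/L

2.74 mg/L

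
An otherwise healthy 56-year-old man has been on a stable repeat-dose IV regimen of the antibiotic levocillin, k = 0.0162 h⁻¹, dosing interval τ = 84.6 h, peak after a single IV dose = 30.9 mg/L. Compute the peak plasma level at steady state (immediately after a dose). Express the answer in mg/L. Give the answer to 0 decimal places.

41 mg/L

e^(−kτ) = e^(−0.01620 × 84.6) = 0.2540
Accumulation ratio R = 1 / (1 − e^(−kτ)) = 1 / (1 − 0.2540) = 1.340
Steady-state peak = C₀ × R = 30.9 × 1.340 = 41.41 mg/L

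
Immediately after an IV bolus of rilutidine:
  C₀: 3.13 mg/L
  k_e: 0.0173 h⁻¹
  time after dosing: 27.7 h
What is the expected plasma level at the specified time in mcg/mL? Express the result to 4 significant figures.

1.938 mcg/mL

C = C₀ · e^(−k·t) = 3.130 × e^(−0.01730 × 27.7)
  = 3.130 × 0.6193 = 1.938 mg/L
(1.938 mg/L = 1.938 mcg/mL)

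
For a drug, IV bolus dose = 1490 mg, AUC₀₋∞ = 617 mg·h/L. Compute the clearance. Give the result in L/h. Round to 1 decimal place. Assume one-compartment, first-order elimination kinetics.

CL = Dose / AUC = 1490 / 617 = 2.415 L/h

2.4 L/h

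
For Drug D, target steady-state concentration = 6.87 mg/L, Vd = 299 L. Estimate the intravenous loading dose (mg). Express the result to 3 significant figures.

LD = Css × Vd = 6.87 × 299 = 2054 mg

2050 mg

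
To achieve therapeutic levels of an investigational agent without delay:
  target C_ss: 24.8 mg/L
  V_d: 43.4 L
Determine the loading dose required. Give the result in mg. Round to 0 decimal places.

1076 mg

LD = Css × Vd = 24.8 × 43.4 = 1076 mg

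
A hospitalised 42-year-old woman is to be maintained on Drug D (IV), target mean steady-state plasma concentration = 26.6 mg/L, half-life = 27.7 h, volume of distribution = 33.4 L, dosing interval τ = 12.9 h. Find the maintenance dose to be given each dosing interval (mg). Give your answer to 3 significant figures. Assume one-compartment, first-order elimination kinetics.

k = ln2 / t½ = 0.693147 / 27.7 = 0.02502 h⁻¹
CL = k × Vd = 0.02502 × 33.4 = 0.8357 L/h
At steady state, Dose/τ = Css × CL.
Dose = Css × CL × τ = 26.6 × 0.8357 × 12.9 = 286.8 mg

287 mg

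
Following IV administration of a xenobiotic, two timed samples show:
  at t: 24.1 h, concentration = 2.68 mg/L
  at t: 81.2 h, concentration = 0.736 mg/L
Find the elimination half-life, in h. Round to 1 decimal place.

k = ln(C₁/C₂) / (t₂ − t₁) = ln(2.68/0.736) / (81.2 − 24.1)
  = 1.292 / 57.10 = 0.02263 h⁻¹
t½ = ln2 / k = 0.693147 / 0.02263 = 30.63 h

30.6 h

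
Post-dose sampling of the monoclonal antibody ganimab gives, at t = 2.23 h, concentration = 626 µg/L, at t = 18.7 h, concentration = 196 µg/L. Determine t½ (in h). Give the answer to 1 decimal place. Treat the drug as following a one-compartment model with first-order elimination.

k = ln(C₁/C₂) / (t₂ − t₁) = ln(626/196) / (18.7 − 2.23)
  = 1.161 / 16.47 = 0.07049 h⁻¹
t½ = ln2 / k = 0.693147 / 0.07049 = 9.833 h

9.8 h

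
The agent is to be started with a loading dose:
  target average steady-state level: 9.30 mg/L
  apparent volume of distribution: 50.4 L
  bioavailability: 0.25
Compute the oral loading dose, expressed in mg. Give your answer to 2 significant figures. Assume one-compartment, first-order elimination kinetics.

1900 mg

LD = Css × Vd / F = 9.30 × 50.4 / 0.25 = 1875 mg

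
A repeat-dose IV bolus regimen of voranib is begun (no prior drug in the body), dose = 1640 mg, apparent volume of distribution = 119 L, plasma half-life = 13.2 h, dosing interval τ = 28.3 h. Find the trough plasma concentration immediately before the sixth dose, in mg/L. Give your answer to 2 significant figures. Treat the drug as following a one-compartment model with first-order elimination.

C₀ per dose = Dose / Vd = 1640 / 119 = 13.78 mg/L
k = ln2 / t½ = 0.693147 / 13.2 = 0.05251 h⁻¹
Fraction remaining after one interval: r = e^(−kτ) = e^(−0.05251 × 28.3) = 0.2263
Before dose 6, 5 doses have been given (aged 1τ, 2τ, 3τ, 4τ, 5τ).
C_trough = C₀ × (r + r² + … + r^5) = C₀ × r(1−r^5)/(1−r)
        = 13.78 × 0.2263 × (1 − 0.0005935) / (1 − 0.2263) = 4.028 mg/L

4.0 mg/L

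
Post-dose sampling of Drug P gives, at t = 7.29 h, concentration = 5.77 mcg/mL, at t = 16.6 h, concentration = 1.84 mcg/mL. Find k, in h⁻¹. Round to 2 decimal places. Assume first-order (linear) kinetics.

k = ln(C₁/C₂) / (t₂ − t₁) = ln(5.77/1.84) / (16.6 − 7.29)
  = 1.143 / 9.310 = 0.1228 h⁻¹

0.12 h⁻¹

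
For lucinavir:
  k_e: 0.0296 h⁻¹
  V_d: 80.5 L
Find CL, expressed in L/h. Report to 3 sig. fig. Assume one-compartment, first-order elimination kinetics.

CL = k × Vd = 0.0296 × 80.5 = 2.383 L/h

2.38 L/h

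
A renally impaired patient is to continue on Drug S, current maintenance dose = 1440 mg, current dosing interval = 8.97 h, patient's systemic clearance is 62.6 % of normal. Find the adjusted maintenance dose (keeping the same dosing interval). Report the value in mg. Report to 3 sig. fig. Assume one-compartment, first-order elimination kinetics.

901 mg

To keep the same average steady-state level, dosing rate must scale with clearance.
CL ratio = 62.6 / 100 = 0.6260
New dose (same interval) = 1440 × 0.6260 = 901.4 mg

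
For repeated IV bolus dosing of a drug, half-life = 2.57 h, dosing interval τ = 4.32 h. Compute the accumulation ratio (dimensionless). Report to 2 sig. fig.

k = ln2 / t½ = 0.693147 / 2.57 = 0.2697 h⁻¹
e^(−kτ) = e^(−0.2697 × 4.32) = 0.3119
Accumulation ratio R = 1 / (1 − e^(−kτ)) = 1 / (1 − 0.3119) = 1.453

1.5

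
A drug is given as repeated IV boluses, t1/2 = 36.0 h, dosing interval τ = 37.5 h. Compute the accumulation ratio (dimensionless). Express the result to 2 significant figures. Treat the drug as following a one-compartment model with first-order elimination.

1.9

k = ln2 / t½ = 0.693147 / 36.0 = 0.01925 h⁻¹
e^(−kτ) = e^(−0.01925 × 37.5) = 0.4858
Accumulation ratio R = 1 / (1 − e^(−kτ)) = 1 / (1 − 0.4858) = 1.945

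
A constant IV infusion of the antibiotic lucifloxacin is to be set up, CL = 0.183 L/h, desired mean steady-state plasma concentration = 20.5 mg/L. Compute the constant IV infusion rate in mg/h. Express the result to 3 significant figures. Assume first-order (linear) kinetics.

At steady state, infusion rate R₀ = Css × CL = 20.5 × 0.1830 = 3.752 mg/h

3.75 mg/h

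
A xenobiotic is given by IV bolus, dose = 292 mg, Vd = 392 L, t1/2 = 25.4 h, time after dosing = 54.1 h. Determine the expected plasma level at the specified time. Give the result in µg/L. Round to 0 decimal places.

C₀ = Dose / Vd = 292.0 / 392 = 0.7449 mg/L
k = ln2 / t½ = 0.693147 / 25.4 = 0.02729 h⁻¹
C = C₀ · e^(−k·t) = 0.7449 × e^(−0.02729 × 54.1)
  = 0.7449 × 0.2285 = 0.1702 mg/L
Convert: 0.1702 mg/L × 1000 = 170.2 µg/L

170 µg/L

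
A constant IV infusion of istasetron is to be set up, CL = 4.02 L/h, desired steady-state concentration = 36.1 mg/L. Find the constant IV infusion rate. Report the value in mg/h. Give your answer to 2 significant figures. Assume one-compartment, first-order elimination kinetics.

At steady state, infusion rate R₀ = Css × CL = 36.1 × 4.020 = 145.1 mg/h

150 mg/h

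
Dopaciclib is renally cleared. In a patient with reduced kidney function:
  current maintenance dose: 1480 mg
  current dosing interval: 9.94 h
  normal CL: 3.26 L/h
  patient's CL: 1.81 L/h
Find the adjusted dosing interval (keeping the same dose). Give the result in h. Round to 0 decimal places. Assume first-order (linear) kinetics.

18 h

To keep the same average steady-state level, dosing rate must scale with clearance.
CL ratio = 1.81 / 3.26 = 0.5552
New interval (same dose) = 9.94 / 0.5552 = 17.90 h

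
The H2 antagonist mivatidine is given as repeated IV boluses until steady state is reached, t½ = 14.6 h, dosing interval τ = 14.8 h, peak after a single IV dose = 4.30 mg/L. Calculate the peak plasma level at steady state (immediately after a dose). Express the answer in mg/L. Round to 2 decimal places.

k = ln2 / t½ = 0.693147 / 14.6 = 0.04748 h⁻¹
e^(−kτ) = e^(−0.04748 × 14.8) = 0.4952
Accumulation ratio R = 1 / (1 − e^(−kτ)) = 1 / (1 − 0.4952) = 1.981
Steady-state peak = C₀ × R = 4.30 × 1.981 = 8.518 mg/L

8.52 mg/L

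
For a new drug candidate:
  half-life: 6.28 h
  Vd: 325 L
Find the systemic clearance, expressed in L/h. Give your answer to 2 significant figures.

36 L/h

k = ln2 / t½ = 0.693147 / 6.28 = 0.1104 h⁻¹
CL = k × Vd = 0.1104 × 325 = 35.88 L/h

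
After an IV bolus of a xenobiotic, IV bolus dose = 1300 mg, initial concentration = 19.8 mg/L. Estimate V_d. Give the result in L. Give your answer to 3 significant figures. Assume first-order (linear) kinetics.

65.7 L

Vd = Dose / C₀ = 1300 / 19.8 = 65.66 L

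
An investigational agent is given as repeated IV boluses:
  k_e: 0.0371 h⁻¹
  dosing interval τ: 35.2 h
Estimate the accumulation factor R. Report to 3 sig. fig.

e^(−kτ) = e^(−0.03710 × 35.2) = 0.2709
Accumulation ratio R = 1 / (1 − e^(−kτ)) = 1 / (1 − 0.2709) = 1.372

1.37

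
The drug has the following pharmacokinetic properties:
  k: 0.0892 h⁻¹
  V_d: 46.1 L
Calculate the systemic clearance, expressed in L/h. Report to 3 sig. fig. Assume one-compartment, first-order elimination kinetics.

CL = k × Vd = 0.0892 × 46.1 = 4.112 L/h

4.11 L/h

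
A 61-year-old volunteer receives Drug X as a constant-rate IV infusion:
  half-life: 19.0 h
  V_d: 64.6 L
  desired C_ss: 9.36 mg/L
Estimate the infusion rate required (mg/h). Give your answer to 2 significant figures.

22 mg/h

k = ln2 / t½ = 0.693147 / 19.0 = 0.03648 h⁻¹
CL = k × Vd = 0.03648 × 64.6 = 2.357 L/h
At steady state, infusion rate R₀ = Css × CL = 9.36 × 2.357 = 22.06 mg/h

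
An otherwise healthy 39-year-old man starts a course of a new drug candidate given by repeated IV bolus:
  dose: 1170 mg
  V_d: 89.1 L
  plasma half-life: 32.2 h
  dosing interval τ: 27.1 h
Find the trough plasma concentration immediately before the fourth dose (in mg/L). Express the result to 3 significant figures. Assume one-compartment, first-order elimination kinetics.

13.7 mg/L

C₀ per dose = Dose / Vd = 1170 / 89.1 = 13.13 mg/L
k = ln2 / t½ = 0.693147 / 32.2 = 0.02153 h⁻¹
Fraction remaining after one interval: r = e^(−kτ) = e^(−0.02153 × 27.1) = 0.5580
Before dose 4, 3 doses have been given (aged 1τ, 2τ, 3τ).
C_trough = C₀ × (r + r² + … + r^3) = C₀ × r(1−r^3)/(1−r)
        = 13.13 × 0.5580 × (1 − 0.1737) / (1 − 0.5580) = 13.70 mg/L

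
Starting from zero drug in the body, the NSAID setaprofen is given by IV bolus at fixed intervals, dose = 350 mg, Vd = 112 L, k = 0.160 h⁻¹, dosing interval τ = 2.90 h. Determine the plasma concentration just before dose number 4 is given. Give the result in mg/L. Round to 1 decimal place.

4.0 mg/L

C₀ per dose = Dose / Vd = 350 / 112 = 3.125 mg/L
Fraction remaining after one interval: r = e^(−kτ) = e^(−0.1600 × 2.90) = 0.6288
Before dose 4, 3 doses have been given (aged 1τ, 2τ, 3τ).
C_trough = C₀ × (r + r² + … + r^3) = C₀ × r(1−r^3)/(1−r)
        = 3.125 × 0.6288 × (1 − 0.2486) / (1 − 0.6288) = 3.978 mg/L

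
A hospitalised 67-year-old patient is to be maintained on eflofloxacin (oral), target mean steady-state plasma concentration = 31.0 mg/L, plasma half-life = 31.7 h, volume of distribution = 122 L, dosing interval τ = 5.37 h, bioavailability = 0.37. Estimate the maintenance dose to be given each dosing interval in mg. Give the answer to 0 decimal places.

k = ln2 / t½ = 0.693147 / 31.7 = 0.02187 h⁻¹
CL = k × Vd = 0.02187 × 122 = 2.668 L/h
At steady state, F × (Dose/τ) = Css × CL.
Dose = Css × CL × τ / F = 31.0 × 2.668 × 5.37 / 0.37 = 1200 mg

1200 mg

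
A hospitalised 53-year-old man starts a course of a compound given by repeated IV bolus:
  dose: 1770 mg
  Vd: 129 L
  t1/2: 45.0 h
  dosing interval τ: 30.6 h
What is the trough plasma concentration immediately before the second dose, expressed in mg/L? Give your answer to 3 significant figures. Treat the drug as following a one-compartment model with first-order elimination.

8.56 mg/L

C₀ per dose = Dose / Vd = 1770 / 129 = 13.72 mg/L
k = ln2 / t½ = 0.693147 / 45.0 = 0.01540 h⁻¹
Fraction remaining after one interval: r = e^(−kτ) = e^(−0.01540 × 30.6) = 0.6242
Before dose 2, 1 dose has been given (aged 1τ).
C_trough = C₀ × r = 13.72 × 0.6242 = 8.564 mg/L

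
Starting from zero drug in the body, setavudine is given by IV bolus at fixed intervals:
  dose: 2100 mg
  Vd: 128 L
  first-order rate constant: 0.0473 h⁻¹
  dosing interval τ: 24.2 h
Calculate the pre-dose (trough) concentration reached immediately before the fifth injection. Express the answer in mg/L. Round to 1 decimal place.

7.6 mg/L

C₀ per dose = Dose / Vd = 2100 / 128 = 16.41 mg/L
Fraction remaining after one interval: r = e^(−kτ) = e^(−0.04730 × 24.2) = 0.3183
Before dose 5, 4 doses have been given (aged 1τ, 2τ, 3τ, 4τ).
C_trough = C₀ × (r + r² + … + r^4) = C₀ × r(1−r^4)/(1−r)
        = 16.41 × 0.3183 × (1 − 0.01026) / (1 − 0.3183) = 7.584 mg/L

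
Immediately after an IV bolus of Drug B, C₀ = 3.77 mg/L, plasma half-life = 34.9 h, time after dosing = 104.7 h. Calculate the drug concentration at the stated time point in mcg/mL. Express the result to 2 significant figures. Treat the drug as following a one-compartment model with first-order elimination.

k = ln2 / t½ = 0.693147 / 34.9 = 0.01986 h⁻¹
t / t½ = 104.7 / 34.9 = 3 half-lives
C = C₀ × (1/2)^3 = 3.770 × 0.1250 = 0.4713 mg/L
(0.4713 mg/L = 0.4713 mcg/mL)

0.47 mcg/mL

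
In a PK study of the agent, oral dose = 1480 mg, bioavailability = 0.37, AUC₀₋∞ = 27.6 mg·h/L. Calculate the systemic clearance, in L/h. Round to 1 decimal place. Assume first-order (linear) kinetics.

CL = F·Dose / AUC = 0.37 × 1480 / 27.6 = 19.84 L/h

19.8 L/h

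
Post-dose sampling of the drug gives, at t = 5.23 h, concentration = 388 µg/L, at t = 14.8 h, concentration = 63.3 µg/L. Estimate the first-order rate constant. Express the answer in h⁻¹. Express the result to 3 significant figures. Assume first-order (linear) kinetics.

k = ln(C₁/C₂) / (t₂ − t₁) = ln(388/63.3) / (14.8 − 5.23)
  = 1.813 / 9.570 = 0.1894 h⁻¹

0.189 h⁻¹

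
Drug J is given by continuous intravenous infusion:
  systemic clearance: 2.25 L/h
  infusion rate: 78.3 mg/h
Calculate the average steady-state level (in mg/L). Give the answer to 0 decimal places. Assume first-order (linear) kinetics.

At steady state Css = R₀ / CL = 78.3 / 2.250 = 34.80 mg/L

35 mg/L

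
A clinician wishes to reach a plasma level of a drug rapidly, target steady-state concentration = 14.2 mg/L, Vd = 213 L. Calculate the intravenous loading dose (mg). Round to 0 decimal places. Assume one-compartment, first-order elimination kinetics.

3025 mg

LD = Css × Vd = 14.2 × 213 = 3025 mg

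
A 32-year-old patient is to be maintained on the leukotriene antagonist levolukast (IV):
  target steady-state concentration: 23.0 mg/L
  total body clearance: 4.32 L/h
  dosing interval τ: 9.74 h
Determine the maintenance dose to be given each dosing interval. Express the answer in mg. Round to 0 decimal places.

968 mg

At steady state, Dose/τ = Css × CL.
Dose = Css × CL × τ = 23.0 × 4.320 × 9.74 = 967.8 mg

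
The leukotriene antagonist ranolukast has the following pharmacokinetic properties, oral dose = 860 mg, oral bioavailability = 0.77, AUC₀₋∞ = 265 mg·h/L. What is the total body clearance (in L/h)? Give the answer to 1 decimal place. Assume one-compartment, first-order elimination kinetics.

CL = F·Dose / AUC = 0.77 × 860 / 265 = 2.499 L/h

2.5 L/h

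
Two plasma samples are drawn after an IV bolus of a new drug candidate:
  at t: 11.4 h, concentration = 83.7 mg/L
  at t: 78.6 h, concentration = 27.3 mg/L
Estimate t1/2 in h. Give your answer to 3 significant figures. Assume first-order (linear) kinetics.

k = ln(C₁/C₂) / (t₂ − t₁) = ln(83.7/27.3) / (78.6 − 11.4)
  = 1.120 / 67.20 = 0.01667 h⁻¹
t½ = ln2 / k = 0.693147 / 0.01667 = 41.58 h

41.6 h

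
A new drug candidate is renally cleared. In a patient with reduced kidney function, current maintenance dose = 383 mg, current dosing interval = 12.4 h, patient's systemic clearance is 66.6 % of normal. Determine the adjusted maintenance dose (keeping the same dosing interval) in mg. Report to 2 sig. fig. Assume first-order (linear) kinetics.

260 mg

To keep the same average steady-state level, dosing rate must scale with clearance.
CL ratio = 66.6 / 100 = 0.6660
New dose (same interval) = 383 × 0.6660 = 255.1 mg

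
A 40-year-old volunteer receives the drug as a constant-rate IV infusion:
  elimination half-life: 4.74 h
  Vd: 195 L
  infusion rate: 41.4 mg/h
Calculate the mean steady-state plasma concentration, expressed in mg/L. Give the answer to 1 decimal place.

k = ln2 / t½ = 0.693147 / 4.74 = 0.1462 h⁻¹
CL = k × Vd = 0.1462 × 195 = 28.51 L/h
At steady state Css = R₀ / CL = 41.4 / 28.51 = 1.452 mg/L

1.5 mg/L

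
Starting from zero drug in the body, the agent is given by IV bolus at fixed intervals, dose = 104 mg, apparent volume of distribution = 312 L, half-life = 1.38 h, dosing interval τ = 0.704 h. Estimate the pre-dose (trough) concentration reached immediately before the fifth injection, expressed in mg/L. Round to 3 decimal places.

0.595 mg/L

C₀ per dose = Dose / Vd = 104 / 312 = 0.3333 mg/L
k = ln2 / t½ = 0.693147 / 1.38 = 0.5023 h⁻¹
Fraction remaining after one interval: r = e^(−kτ) = e^(−0.5023 × 0.704) = 0.7021
Before dose 5, 4 doses have been given (aged 1τ, 2τ, 3τ, 4τ).
C_trough = C₀ × (r + r² + … + r^4) = C₀ × r(1−r^4)/(1−r)
        = 0.3333 × 0.7021 × (1 − 0.2430) / (1 − 0.7021) = 0.5946 mg/L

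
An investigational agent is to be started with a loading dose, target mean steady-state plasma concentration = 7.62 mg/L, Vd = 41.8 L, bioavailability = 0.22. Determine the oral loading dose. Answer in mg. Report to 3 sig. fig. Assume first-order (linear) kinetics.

LD = Css × Vd / F = 7.62 × 41.8 / 0.22 = 1448 mg

1450 mg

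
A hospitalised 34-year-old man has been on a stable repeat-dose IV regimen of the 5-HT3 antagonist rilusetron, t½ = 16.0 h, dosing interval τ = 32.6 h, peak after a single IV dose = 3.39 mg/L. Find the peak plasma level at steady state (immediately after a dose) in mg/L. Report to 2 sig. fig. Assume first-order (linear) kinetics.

4.5 mg/L

k = ln2 / t½ = 0.693147 / 16.0 = 0.04332 h⁻¹
e^(−kτ) = e^(−0.04332 × 32.6) = 0.2436
Accumulation ratio R = 1 / (1 − e^(−kτ)) = 1 / (1 − 0.2436) = 1.322
Steady-state peak = C₀ × R = 3.39 × 1.322 = 4.482 mg/L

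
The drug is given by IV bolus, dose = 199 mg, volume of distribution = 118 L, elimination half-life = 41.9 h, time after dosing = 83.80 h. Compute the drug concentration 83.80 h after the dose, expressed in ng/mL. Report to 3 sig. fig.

C₀ = Dose / Vd = 199.0 / 118 = 1.686 mg/L
k = ln2 / t½ = 0.693147 / 41.9 = 0.01654 h⁻¹
t / t½ = 83.80 / 41.9 = 2 half-lives
C = C₀ × (1/2)^2 = 1.686 × 0.2500 = 0.4215 mg/L
Convert: 0.4215 mg/L × 1000 = 421.5 ng/mL

422 ng/mL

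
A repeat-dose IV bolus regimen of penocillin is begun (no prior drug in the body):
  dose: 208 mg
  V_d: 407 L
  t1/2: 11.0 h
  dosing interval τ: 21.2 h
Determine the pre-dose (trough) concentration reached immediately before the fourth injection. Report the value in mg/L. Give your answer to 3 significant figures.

0.179 mg/L

C₀ per dose = Dose / Vd = 208 / 407 = 0.5111 mg/L
k = ln2 / t½ = 0.693147 / 11.0 = 0.06301 h⁻¹
Fraction remaining after one interval: r = e^(−kτ) = e^(−0.06301 × 21.2) = 0.2629
Before dose 4, 3 doses have been given (aged 1τ, 2τ, 3τ).
C_trough = C₀ × (r + r² + … + r^3) = C₀ × r(1−r^3)/(1−r)
        = 0.5111 × 0.2629 × (1 − 0.01817) / (1 − 0.2629) = 0.1790 mg/L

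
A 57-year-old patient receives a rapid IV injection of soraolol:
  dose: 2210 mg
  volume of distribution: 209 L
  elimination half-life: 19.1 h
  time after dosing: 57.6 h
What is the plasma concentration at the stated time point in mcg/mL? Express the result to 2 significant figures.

C₀ = Dose / Vd = 2210 / 209 = 10.57 mg/L
k = ln2 / t½ = 0.693147 / 19.1 = 0.03629 h⁻¹
C = C₀ · e^(−k·t) = 10.57 × e^(−0.03629 × 57.6)
  = 10.57 × 0.1236 = 1.306 mg/L
(1.306 mg/L = 1.306 mcg/mL)

1.3 mcg/mL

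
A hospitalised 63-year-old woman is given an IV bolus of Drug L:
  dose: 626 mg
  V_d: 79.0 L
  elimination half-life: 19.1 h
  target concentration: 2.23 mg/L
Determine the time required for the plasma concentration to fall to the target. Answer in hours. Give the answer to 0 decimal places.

35 h

C₀ = Dose / Vd = 626.0 / 79.0 = 7.924 mg/L
k = ln2 / t½ = 0.693147 / 19.1 = 0.03629 h⁻¹
t = ln(C₀ / C) / k = ln(7.924 / 2.23) / 0.03629
  = ln(3.553) / 0.03629 = 1.268 / 0.03629 = 34.94 h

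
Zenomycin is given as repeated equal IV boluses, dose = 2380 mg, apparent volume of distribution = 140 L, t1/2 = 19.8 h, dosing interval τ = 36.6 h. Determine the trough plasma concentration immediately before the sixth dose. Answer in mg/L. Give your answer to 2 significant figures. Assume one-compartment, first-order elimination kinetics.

C₀ per dose = Dose / Vd = 2380 / 140 = 17.00 mg/L
k = ln2 / t½ = 0.693147 / 19.8 = 0.03501 h⁻¹
Fraction remaining after one interval: r = e^(−kτ) = e^(−0.03501 × 36.6) = 0.2777
Before dose 6, 5 doses have been given (aged 1τ, 2τ, 3τ, 4τ, 5τ).
C_trough = C₀ × (r + r² + … + r^5) = C₀ × r(1−r^5)/(1−r)
        = 17.00 × 0.2777 × (1 − 0.001652) / (1 − 0.2777) = 6.525 mg/L

6.5 mg/L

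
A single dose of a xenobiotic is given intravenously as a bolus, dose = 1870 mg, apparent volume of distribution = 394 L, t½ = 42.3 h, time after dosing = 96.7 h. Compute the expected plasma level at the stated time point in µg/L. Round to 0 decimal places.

C₀ = Dose / Vd = 1870 / 394 = 4.746 mg/L
k = ln2 / t½ = 0.693147 / 42.3 = 0.01639 h⁻¹
C = C₀ · e^(−k·t) = 4.746 × e^(−0.01639 × 96.7)
  = 4.746 × 0.2050 = 0.9729 mg/L
Convert: 0.9729 mg/L × 1000 = 972.9 µg/L

973 µg/L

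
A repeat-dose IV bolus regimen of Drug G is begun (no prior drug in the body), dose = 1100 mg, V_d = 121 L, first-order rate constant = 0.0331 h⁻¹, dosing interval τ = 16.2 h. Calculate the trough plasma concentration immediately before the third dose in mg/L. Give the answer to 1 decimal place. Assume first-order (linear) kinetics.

C₀ per dose = Dose / Vd = 1100 / 121 = 9.091 mg/L
Fraction remaining after one interval: r = e^(−kτ) = e^(−0.03310 × 16.2) = 0.5850
Before dose 3, 2 doses have been given (aged 1τ, 2τ).
C_trough = C₀ × (r + r²) = 9.091 × (0.5850 + 0.3422) = 8.429 mg/L

8.4 mg/L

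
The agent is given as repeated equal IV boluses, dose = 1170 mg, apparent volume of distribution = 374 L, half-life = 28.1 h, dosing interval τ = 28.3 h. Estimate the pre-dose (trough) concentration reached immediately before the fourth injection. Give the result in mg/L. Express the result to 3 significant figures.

C₀ per dose = Dose / Vd = 1170 / 374 = 3.128 mg/L
k = ln2 / t½ = 0.693147 / 28.1 = 0.02467 h⁻¹
Fraction remaining after one interval: r = e^(−kτ) = e^(−0.02467 × 28.3) = 0.4975
Before dose 4, 3 doses have been given (aged 1τ, 2τ, 3τ).
C_trough = C₀ × (r + r² + … + r^3) = C₀ × r(1−r^3)/(1−r)
        = 3.128 × 0.4975 × (1 − 0.1231) / (1 − 0.4975) = 2.716 mg/L

2.72 mg/L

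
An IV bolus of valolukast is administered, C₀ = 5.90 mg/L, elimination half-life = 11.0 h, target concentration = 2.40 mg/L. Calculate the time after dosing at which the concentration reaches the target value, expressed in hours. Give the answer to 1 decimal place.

14.3 h

k = ln2 / t½ = 0.693147 / 11.0 = 0.06301 h⁻¹
t = ln(C₀ / C) / k = ln(5.900 / 2.40) / 0.06301
  = ln(2.458) / 0.06301 = 0.8993 / 0.06301 = 14.27 h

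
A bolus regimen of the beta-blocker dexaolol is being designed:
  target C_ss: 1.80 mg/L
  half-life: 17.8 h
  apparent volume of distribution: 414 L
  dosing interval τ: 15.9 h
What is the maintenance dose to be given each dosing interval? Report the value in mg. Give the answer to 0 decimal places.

k = ln2 / t½ = 0.693147 / 17.8 = 0.03894 h⁻¹
CL = k × Vd = 0.03894 × 414 = 16.12 L/h
At steady state, Dose/τ = Css × CL.
Dose = Css × CL × τ = 1.80 × 16.12 × 15.9 = 461.4 mg

461 mg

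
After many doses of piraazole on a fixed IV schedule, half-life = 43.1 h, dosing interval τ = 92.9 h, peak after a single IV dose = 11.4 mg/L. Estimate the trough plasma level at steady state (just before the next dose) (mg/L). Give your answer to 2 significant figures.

k = ln2 / t½ = 0.693147 / 43.1 = 0.01608 h⁻¹
e^(−kτ) = e^(−0.01608 × 92.9) = 0.2245
Accumulation ratio R = 1 / (1 − e^(−kτ)) = 1 / (1 − 0.2245) = 1.289
Steady-state trough = C₀ × R × e^(−kτ) = 11.4 × 1.289 × 0.2245 = 3.299 mg/L

3.3 mg/L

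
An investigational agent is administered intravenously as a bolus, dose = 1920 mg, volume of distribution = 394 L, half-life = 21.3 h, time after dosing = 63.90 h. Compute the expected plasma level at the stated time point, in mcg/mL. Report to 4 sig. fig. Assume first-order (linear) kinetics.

C₀ = Dose / Vd = 1920 / 394 = 4.873 mg/L
k = ln2 / t½ = 0.693147 / 21.3 = 0.03254 h⁻¹
t / t½ = 63.90 / 21.3 = 3 half-lives
C = C₀ × (1/2)^3 = 4.873 × 0.1250 = 0.6091 mg/L
(0.6091 mg/L = 0.6091 mcg/mL)

0.6091 mcg/mL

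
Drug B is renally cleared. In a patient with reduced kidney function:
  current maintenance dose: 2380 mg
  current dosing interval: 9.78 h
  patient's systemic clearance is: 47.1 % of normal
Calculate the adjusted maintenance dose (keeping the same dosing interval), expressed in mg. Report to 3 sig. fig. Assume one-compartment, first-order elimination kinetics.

1120 mg

To keep the same average steady-state level, dosing rate must scale with clearance.
CL ratio = 47.1 / 100 = 0.4710
New dose (same interval) = 2380 × 0.4710 = 1121 mg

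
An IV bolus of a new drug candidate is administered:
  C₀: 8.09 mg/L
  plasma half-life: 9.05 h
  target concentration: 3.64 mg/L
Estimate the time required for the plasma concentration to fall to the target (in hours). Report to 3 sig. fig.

k = ln2 / t½ = 0.693147 / 9.05 = 0.07659 h⁻¹
t = ln(C₀ / C) / k = ln(8.090 / 3.64) / 0.07659
  = ln(2.223) / 0.07659 = 0.7989 / 0.07659 = 10.43 h

10.4 h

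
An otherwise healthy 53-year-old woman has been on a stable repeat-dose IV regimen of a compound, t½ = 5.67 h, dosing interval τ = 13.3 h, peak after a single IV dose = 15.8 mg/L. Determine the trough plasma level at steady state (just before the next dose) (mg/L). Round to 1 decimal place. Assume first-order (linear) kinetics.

k = ln2 / t½ = 0.693147 / 5.67 = 0.1222 h⁻¹
e^(−kτ) = e^(−0.1222 × 13.3) = 0.1969
Accumulation ratio R = 1 / (1 − e^(−kτ)) = 1 / (1 − 0.1969) = 1.245
Steady-state trough = C₀ × R × e^(−kτ) = 15.8 × 1.245 × 0.1969 = 3.873 mg/L

3.9 mg/L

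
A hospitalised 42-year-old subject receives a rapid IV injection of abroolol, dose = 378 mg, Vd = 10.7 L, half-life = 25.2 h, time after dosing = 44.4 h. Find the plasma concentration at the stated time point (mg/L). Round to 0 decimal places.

10 mg/L

C₀ = Dose / Vd = 378.0 / 10.7 = 35.33 mg/L
k = ln2 / t½ = 0.693147 / 25.2 = 0.02751 h⁻¹
C = C₀ · e^(−k·t) = 35.33 × e^(−0.02751 × 44.4)
  = 35.33 × 0.2948 = 10.42 mg/L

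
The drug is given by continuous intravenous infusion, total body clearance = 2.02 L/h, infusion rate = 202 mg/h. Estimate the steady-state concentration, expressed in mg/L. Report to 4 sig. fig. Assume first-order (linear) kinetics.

100.0 mg/L

At steady state Css = R₀ / CL = 202 / 2.020 = 100.0 mg/L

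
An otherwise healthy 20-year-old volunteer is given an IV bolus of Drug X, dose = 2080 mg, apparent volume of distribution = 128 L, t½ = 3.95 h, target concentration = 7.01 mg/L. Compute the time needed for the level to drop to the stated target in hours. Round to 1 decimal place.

4.8 h

C₀ = Dose / Vd = 2080 / 128 = 16.25 mg/L
k = ln2 / t½ = 0.693147 / 3.95 = 0.1755 h⁻¹
t = ln(C₀ / C) / k = ln(16.25 / 7.01) / 0.1755
  = ln(2.318) / 0.1755 = 0.8407 / 0.1755 = 4.790 h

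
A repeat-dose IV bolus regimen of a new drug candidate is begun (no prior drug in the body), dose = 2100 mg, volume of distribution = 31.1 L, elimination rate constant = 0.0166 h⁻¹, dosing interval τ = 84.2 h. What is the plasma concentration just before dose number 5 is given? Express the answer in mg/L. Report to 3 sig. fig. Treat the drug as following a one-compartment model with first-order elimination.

22.1 mg/L

C₀ per dose = Dose / Vd = 2100 / 31.1 = 67.52 mg/L
Fraction remaining after one interval: r = e^(−kτ) = e^(−0.01660 × 84.2) = 0.2472
Before dose 5, 4 doses have been given (aged 1τ, 2τ, 3τ, 4τ).
C_trough = C₀ × (r + r² + … + r^4) = C₀ × r(1−r^4)/(1−r)
        = 67.52 × 0.2472 × (1 − 0.003734) / (1 − 0.2472) = 22.09 mg/L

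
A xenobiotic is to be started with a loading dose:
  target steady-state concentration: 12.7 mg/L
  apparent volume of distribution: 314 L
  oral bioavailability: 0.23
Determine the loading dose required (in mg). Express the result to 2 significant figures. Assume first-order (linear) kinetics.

17000 mg

LD = Css × Vd / F = 12.7 × 314 / 0.23 = 17340 mg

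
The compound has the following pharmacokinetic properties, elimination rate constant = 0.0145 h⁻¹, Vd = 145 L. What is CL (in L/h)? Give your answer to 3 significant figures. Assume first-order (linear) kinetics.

CL = k × Vd = 0.0145 × 145 = 2.103 L/h

2.10 L/h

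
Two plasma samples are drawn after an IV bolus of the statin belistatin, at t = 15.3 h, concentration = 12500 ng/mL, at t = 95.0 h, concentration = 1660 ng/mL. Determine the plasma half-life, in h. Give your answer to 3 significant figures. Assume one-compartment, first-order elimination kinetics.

27.4 h

k = ln(C₁/C₂) / (t₂ − t₁) = ln(12500/1660) / (95.0 − 15.3)
  = 2.019 / 79.70 = 0.02533 h⁻¹
t½ = ln2 / k = 0.693147 / 0.02533 = 27.36 h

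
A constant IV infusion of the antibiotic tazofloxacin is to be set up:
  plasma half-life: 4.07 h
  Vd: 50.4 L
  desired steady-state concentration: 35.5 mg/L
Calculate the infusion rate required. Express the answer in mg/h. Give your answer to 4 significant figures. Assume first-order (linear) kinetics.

304.7 mg/h

k = ln2 / t½ = 0.693147 / 4.07 = 0.1703 h⁻¹
CL = k × Vd = 0.1703 × 50.4 = 8.583 L/h
At steady state, infusion rate R₀ = Css × CL = 35.5 × 8.583 = 304.7 mg/h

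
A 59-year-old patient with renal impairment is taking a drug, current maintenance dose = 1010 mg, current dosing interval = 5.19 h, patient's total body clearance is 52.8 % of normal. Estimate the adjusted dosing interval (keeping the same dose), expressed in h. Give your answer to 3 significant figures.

9.83 h

To keep the same average steady-state level, dosing rate must scale with clearance.
CL ratio = 52.8 / 100 = 0.5280
New interval (same dose) = 5.19 / 0.5280 = 9.830 h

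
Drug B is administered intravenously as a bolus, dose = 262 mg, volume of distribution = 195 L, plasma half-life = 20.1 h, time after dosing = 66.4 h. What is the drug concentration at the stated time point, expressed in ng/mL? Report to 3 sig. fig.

C₀ = Dose / Vd = 262.0 / 195 = 1.344 mg/L
k = ln2 / t½ = 0.693147 / 20.1 = 0.03448 h⁻¹
C = C₀ · e^(−k·t) = 1.344 × e^(−0.03448 × 66.4)
  = 1.344 × 0.1013 = 0.1361 mg/L
Convert: 0.1361 mg/L × 1000 = 136.1 ng/mL

136 ng/mL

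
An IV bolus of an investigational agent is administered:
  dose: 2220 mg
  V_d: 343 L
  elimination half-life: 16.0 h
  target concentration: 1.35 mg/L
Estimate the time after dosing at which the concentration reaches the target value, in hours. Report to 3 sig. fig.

36.2 h

C₀ = Dose / Vd = 2220 / 343 = 6.472 mg/L
k = ln2 / t½ = 0.693147 / 16.0 = 0.04332 h⁻¹
t = ln(C₀ / C) / k = ln(6.472 / 1.35) / 0.04332
  = ln(4.794) / 0.04332 = 1.567 / 0.04332 = 36.17 h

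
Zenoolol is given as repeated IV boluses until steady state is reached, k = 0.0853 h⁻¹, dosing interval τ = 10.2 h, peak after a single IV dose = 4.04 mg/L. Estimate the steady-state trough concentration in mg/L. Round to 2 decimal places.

2.91 mg/L

e^(−kτ) = e^(−0.08530 × 10.2) = 0.4189
Accumulation ratio R = 1 / (1 − e^(−kτ)) = 1 / (1 − 0.4189) = 1.721
Steady-state trough = C₀ × R × e^(−kτ) = 4.04 × 1.721 × 0.4189 = 2.913 mg/L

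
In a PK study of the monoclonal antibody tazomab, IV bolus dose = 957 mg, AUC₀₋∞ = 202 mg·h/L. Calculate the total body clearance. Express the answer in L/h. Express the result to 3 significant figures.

CL = Dose / AUC = 957 / 202 = 4.738 L/h

4.74 L/h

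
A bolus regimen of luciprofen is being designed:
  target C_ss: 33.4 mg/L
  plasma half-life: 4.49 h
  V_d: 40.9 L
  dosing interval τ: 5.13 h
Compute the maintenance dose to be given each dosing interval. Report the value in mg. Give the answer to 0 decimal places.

k = ln2 / t½ = 0.693147 / 4.49 = 0.1544 h⁻¹
CL = k × Vd = 0.1544 × 40.9 = 6.315 L/h
At steady state, Dose/τ = Css × CL.
Dose = Css × CL × τ = 33.4 × 6.315 × 5.13 = 1082 mg

1082 mg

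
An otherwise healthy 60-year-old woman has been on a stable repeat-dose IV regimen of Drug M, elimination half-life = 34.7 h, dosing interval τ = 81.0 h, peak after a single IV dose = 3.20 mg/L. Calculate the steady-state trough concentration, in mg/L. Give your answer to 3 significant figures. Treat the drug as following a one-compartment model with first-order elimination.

k = ln2 / t½ = 0.693147 / 34.7 = 0.01998 h⁻¹
e^(−kτ) = e^(−0.01998 × 81.0) = 0.1982
Accumulation ratio R = 1 / (1 − e^(−kτ)) = 1 / (1 − 0.1982) = 1.247
Steady-state trough = C₀ × R × e^(−kτ) = 3.20 × 1.247 × 0.1982 = 0.7909 mg/L

0.791 mg/L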